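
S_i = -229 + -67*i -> [-229, -296, -363, -430, -497]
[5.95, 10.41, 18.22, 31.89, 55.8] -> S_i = 5.95*1.75^i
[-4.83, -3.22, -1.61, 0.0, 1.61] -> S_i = -4.83 + 1.61*i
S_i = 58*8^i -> [58, 464, 3712, 29696, 237568]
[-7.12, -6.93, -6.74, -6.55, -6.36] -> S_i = -7.12 + 0.19*i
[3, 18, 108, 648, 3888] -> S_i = 3*6^i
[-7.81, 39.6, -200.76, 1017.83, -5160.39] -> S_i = -7.81*(-5.07)^i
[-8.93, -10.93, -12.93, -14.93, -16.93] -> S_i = -8.93 + -2.00*i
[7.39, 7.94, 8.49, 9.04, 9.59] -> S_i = 7.39 + 0.55*i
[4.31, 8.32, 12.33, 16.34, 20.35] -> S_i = 4.31 + 4.01*i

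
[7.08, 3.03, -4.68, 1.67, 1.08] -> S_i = Random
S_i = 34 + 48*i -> [34, 82, 130, 178, 226]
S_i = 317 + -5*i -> [317, 312, 307, 302, 297]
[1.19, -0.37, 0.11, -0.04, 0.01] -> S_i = 1.19*(-0.31)^i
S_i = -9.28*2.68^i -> [-9.28, -24.87, -66.65, -178.63, -478.73]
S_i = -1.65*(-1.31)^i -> [-1.65, 2.16, -2.83, 3.71, -4.86]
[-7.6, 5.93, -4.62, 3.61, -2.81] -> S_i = -7.60*(-0.78)^i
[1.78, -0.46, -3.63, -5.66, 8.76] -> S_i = Random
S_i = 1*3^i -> [1, 3, 9, 27, 81]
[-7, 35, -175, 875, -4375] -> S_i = -7*-5^i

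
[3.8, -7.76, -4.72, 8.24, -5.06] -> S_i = Random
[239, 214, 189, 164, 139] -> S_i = 239 + -25*i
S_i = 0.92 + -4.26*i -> [0.92, -3.34, -7.6, -11.86, -16.12]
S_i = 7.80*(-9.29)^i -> [7.8, -72.46, 673.17, -6253.77, 58097.5]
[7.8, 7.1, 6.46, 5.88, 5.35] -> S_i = 7.80*0.91^i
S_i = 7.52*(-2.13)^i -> [7.52, -16.02, 34.12, -72.67, 154.79]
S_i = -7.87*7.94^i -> [-7.87, -62.49, -496.15, -3939.46, -31279.28]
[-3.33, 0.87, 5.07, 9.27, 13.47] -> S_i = -3.33 + 4.20*i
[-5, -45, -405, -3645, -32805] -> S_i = -5*9^i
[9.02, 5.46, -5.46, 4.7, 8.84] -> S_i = Random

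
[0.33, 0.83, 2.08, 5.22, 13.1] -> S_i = 0.33*2.51^i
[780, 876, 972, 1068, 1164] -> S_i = 780 + 96*i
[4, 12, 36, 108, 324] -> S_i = 4*3^i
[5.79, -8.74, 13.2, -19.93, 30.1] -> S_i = 5.79*(-1.51)^i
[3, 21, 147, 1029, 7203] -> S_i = 3*7^i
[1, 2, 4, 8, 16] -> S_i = 1*2^i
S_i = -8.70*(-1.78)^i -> [-8.7, 15.49, -27.57, 49.07, -87.34]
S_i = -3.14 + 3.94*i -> [-3.14, 0.8, 4.74, 8.68, 12.62]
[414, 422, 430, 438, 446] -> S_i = 414 + 8*i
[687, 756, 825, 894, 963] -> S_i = 687 + 69*i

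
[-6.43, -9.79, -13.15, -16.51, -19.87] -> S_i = -6.43 + -3.36*i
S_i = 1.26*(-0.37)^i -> [1.26, -0.47, 0.17, -0.06, 0.02]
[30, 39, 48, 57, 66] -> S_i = 30 + 9*i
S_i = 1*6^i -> [1, 6, 36, 216, 1296]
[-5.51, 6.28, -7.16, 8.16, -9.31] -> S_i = -5.51*(-1.14)^i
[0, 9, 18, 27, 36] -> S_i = 0 + 9*i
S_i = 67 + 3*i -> [67, 70, 73, 76, 79]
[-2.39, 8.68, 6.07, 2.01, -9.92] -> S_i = Random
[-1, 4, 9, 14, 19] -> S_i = -1 + 5*i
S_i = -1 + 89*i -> [-1, 88, 177, 266, 355]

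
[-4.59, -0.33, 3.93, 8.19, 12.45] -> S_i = -4.59 + 4.26*i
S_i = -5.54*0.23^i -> [-5.54, -1.27, -0.29, -0.07, -0.02]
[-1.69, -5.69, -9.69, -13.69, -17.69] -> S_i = -1.69 + -4.00*i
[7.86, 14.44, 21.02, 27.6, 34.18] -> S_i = 7.86 + 6.58*i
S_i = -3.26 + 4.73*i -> [-3.26, 1.47, 6.2, 10.93, 15.66]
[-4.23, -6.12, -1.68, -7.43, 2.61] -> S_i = Random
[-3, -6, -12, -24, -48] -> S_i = -3*2^i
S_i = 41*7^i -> [41, 287, 2009, 14063, 98441]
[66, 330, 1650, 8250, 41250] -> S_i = 66*5^i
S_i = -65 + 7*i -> [-65, -58, -51, -44, -37]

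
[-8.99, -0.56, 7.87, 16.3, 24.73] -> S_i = -8.99 + 8.43*i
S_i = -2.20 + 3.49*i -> [-2.2, 1.29, 4.78, 8.27, 11.76]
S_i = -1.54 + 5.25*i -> [-1.54, 3.71, 8.96, 14.21, 19.46]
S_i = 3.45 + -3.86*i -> [3.45, -0.41, -4.27, -8.13, -11.99]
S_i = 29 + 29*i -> [29, 58, 87, 116, 145]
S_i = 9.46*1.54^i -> [9.46, 14.57, 22.44, 34.55, 53.21]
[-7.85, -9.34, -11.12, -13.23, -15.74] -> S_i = -7.85*1.19^i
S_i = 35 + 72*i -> [35, 107, 179, 251, 323]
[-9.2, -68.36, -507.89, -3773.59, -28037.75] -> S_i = -9.20*7.43^i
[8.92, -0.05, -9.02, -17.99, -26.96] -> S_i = 8.92 + -8.97*i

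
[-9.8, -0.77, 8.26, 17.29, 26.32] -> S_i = -9.80 + 9.03*i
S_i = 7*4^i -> [7, 28, 112, 448, 1792]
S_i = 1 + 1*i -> [1, 2, 3, 4, 5]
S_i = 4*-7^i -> [4, -28, 196, -1372, 9604]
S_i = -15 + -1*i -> [-15, -16, -17, -18, -19]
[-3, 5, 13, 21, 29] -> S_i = -3 + 8*i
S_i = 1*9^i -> [1, 9, 81, 729, 6561]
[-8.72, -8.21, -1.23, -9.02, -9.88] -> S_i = Random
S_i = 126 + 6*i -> [126, 132, 138, 144, 150]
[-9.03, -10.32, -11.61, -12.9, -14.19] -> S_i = -9.03 + -1.29*i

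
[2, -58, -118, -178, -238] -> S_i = 2 + -60*i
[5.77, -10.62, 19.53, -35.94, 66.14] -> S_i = 5.77*(-1.84)^i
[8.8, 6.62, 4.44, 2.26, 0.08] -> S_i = 8.80 + -2.18*i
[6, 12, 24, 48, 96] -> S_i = 6*2^i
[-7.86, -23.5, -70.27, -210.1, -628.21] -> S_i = -7.86*2.99^i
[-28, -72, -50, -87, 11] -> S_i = Random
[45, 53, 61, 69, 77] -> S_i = 45 + 8*i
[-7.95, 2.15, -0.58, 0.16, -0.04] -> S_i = -7.95*(-0.27)^i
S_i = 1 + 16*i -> [1, 17, 33, 49, 65]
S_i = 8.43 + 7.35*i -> [8.43, 15.78, 23.13, 30.48, 37.83]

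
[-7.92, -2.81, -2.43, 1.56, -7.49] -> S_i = Random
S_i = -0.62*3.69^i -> [-0.62, -2.29, -8.44, -31.15, -114.95]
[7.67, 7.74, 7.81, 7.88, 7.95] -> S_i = 7.67 + 0.07*i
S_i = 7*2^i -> [7, 14, 28, 56, 112]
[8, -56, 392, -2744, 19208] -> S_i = 8*-7^i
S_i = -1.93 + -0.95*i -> [-1.93, -2.88, -3.83, -4.78, -5.73]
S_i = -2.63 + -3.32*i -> [-2.63, -5.95, -9.27, -12.59, -15.91]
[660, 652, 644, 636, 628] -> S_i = 660 + -8*i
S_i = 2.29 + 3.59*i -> [2.29, 5.88, 9.47, 13.06, 16.65]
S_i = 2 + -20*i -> [2, -18, -38, -58, -78]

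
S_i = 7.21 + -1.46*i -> [7.21, 5.75, 4.29, 2.83, 1.37]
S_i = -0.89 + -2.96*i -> [-0.89, -3.85, -6.81, -9.77, -12.73]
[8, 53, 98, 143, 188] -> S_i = 8 + 45*i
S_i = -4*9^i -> [-4, -36, -324, -2916, -26244]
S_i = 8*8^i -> [8, 64, 512, 4096, 32768]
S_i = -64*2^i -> [-64, -128, -256, -512, -1024]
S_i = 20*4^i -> [20, 80, 320, 1280, 5120]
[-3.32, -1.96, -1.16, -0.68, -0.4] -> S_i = -3.32*0.59^i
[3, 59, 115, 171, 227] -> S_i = 3 + 56*i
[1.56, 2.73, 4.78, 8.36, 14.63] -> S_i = 1.56*1.75^i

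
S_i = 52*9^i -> [52, 468, 4212, 37908, 341172]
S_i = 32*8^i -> [32, 256, 2048, 16384, 131072]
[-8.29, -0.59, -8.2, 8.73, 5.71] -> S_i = Random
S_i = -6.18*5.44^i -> [-6.18, -33.62, -182.89, -994.91, -5412.33]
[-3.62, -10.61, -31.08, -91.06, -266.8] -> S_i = -3.62*2.93^i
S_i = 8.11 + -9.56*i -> [8.11, -1.45, -11.01, -20.57, -30.13]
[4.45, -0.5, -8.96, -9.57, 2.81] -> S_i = Random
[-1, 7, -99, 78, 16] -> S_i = Random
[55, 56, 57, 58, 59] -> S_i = 55 + 1*i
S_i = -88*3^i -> [-88, -264, -792, -2376, -7128]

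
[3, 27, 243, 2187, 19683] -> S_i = 3*9^i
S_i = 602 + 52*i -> [602, 654, 706, 758, 810]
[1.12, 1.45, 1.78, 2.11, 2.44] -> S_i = 1.12 + 0.33*i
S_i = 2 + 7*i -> [2, 9, 16, 23, 30]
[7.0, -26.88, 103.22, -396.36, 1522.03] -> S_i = 7.00*(-3.84)^i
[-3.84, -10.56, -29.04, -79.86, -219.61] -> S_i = -3.84*2.75^i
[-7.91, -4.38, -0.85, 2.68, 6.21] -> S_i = -7.91 + 3.53*i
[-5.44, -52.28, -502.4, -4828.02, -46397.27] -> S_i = -5.44*9.61^i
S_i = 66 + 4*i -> [66, 70, 74, 78, 82]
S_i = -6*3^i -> [-6, -18, -54, -162, -486]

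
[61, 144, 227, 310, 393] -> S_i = 61 + 83*i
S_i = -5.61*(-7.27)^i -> [-5.61, 40.78, -296.5, 2155.59, -15671.14]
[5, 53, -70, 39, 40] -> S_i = Random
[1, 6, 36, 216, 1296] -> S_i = 1*6^i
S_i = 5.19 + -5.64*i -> [5.19, -0.45, -6.09, -11.73, -17.37]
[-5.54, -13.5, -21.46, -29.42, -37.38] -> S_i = -5.54 + -7.96*i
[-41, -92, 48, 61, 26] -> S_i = Random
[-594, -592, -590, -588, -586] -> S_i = -594 + 2*i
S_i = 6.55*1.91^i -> [6.55, 12.51, 23.9, 45.64, 87.17]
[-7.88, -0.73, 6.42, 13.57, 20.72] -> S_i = -7.88 + 7.15*i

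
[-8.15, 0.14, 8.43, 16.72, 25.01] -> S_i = -8.15 + 8.29*i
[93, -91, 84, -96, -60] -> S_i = Random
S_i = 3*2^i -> [3, 6, 12, 24, 48]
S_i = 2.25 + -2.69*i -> [2.25, -0.44, -3.13, -5.82, -8.51]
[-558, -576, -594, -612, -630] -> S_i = -558 + -18*i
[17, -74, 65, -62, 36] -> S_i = Random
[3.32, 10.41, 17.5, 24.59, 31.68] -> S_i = 3.32 + 7.09*i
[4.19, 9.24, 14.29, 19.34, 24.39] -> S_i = 4.19 + 5.05*i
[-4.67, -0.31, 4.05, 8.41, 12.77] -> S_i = -4.67 + 4.36*i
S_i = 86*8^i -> [86, 688, 5504, 44032, 352256]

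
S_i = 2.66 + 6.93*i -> [2.66, 9.59, 16.52, 23.45, 30.38]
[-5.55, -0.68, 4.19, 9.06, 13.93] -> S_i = -5.55 + 4.87*i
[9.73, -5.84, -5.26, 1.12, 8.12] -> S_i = Random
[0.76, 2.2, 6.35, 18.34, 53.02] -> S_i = 0.76*2.89^i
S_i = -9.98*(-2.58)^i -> [-9.98, 25.75, -66.43, 171.39, -442.19]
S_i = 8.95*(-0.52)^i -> [8.95, -4.65, 2.42, -1.26, 0.65]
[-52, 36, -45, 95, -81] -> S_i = Random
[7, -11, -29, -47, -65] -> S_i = 7 + -18*i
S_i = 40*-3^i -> [40, -120, 360, -1080, 3240]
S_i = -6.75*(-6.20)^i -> [-6.75, 41.85, -259.47, 1608.71, -9974.03]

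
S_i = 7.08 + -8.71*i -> [7.08, -1.63, -10.34, -19.05, -27.76]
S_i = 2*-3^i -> [2, -6, 18, -54, 162]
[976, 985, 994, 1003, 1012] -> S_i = 976 + 9*i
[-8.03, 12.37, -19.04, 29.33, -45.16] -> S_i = -8.03*(-1.54)^i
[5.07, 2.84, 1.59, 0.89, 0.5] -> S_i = 5.07*0.56^i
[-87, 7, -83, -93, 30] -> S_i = Random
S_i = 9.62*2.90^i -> [9.62, 27.9, 80.9, 234.62, 680.4]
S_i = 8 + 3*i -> [8, 11, 14, 17, 20]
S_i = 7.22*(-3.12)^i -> [7.22, -22.53, 70.28, -219.28, 684.16]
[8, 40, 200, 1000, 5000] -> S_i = 8*5^i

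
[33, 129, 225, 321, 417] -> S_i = 33 + 96*i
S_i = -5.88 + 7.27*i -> [-5.88, 1.39, 8.66, 15.93, 23.2]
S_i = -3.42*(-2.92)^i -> [-3.42, 9.99, -29.16, 85.15, -248.63]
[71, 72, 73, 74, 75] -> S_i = 71 + 1*i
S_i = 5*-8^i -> [5, -40, 320, -2560, 20480]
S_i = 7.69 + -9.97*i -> [7.69, -2.28, -12.25, -22.22, -32.19]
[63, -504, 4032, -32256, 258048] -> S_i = 63*-8^i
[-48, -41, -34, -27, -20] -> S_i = -48 + 7*i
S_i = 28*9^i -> [28, 252, 2268, 20412, 183708]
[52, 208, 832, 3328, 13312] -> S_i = 52*4^i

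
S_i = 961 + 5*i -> [961, 966, 971, 976, 981]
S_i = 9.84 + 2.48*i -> [9.84, 12.32, 14.8, 17.28, 19.76]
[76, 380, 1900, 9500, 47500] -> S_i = 76*5^i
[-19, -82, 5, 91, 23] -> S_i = Random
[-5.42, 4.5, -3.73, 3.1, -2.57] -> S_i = -5.42*(-0.83)^i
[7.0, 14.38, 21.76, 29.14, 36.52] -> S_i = 7.00 + 7.38*i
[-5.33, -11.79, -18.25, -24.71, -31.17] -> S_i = -5.33 + -6.46*i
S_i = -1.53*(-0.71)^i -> [-1.53, 1.09, -0.77, 0.55, -0.39]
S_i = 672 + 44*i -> [672, 716, 760, 804, 848]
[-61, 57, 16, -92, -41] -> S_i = Random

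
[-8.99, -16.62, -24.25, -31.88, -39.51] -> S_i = -8.99 + -7.63*i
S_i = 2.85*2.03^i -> [2.85, 5.79, 11.74, 23.84, 48.4]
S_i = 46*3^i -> [46, 138, 414, 1242, 3726]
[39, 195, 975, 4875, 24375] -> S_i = 39*5^i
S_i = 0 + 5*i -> [0, 5, 10, 15, 20]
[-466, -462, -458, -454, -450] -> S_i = -466 + 4*i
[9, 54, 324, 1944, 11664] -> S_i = 9*6^i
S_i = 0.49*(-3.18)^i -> [0.49, -1.56, 4.96, -15.76, 50.11]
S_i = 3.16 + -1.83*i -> [3.16, 1.33, -0.5, -2.33, -4.16]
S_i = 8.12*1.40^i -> [8.12, 11.37, 15.92, 22.28, 31.19]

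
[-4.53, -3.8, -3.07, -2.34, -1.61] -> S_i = -4.53 + 0.73*i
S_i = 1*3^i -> [1, 3, 9, 27, 81]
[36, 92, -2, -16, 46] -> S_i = Random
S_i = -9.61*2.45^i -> [-9.61, -23.54, -57.68, -141.33, -346.25]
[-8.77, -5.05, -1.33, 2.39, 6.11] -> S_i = -8.77 + 3.72*i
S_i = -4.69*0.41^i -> [-4.69, -1.92, -0.79, -0.32, -0.13]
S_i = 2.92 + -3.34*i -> [2.92, -0.42, -3.76, -7.1, -10.44]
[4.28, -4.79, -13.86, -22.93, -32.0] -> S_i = 4.28 + -9.07*i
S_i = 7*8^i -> [7, 56, 448, 3584, 28672]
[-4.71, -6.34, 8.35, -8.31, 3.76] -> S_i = Random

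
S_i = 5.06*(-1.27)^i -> [5.06, -6.43, 8.16, -10.36, 13.16]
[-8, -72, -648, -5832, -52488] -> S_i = -8*9^i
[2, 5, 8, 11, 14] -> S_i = 2 + 3*i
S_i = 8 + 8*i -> [8, 16, 24, 32, 40]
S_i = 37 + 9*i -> [37, 46, 55, 64, 73]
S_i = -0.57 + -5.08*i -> [-0.57, -5.65, -10.73, -15.81, -20.89]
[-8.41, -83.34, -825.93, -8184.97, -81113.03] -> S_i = -8.41*9.91^i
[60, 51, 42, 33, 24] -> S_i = 60 + -9*i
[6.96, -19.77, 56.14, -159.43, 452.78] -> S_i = 6.96*(-2.84)^i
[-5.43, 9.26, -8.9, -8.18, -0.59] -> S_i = Random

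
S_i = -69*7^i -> [-69, -483, -3381, -23667, -165669]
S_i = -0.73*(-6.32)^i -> [-0.73, 4.61, -29.16, 184.28, -1164.64]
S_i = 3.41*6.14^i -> [3.41, 20.94, 128.56, 789.33, 4846.5]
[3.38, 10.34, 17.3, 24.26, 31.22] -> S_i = 3.38 + 6.96*i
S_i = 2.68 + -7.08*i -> [2.68, -4.4, -11.48, -18.56, -25.64]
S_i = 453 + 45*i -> [453, 498, 543, 588, 633]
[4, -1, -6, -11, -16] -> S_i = 4 + -5*i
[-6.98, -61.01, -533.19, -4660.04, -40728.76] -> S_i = -6.98*8.74^i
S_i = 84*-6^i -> [84, -504, 3024, -18144, 108864]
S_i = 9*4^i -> [9, 36, 144, 576, 2304]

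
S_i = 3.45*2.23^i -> [3.45, 7.69, 17.16, 38.26, 85.32]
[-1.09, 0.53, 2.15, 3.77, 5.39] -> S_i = -1.09 + 1.62*i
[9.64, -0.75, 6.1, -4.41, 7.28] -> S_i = Random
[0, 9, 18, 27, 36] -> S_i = 0 + 9*i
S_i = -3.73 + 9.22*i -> [-3.73, 5.49, 14.71, 23.93, 33.15]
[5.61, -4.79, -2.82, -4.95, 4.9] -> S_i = Random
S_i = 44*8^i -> [44, 352, 2816, 22528, 180224]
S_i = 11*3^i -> [11, 33, 99, 297, 891]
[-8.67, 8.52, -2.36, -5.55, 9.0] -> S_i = Random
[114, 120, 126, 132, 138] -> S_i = 114 + 6*i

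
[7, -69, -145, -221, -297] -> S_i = 7 + -76*i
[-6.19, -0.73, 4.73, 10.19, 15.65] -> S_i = -6.19 + 5.46*i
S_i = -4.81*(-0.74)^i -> [-4.81, 3.56, -2.63, 1.95, -1.44]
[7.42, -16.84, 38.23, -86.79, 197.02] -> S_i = 7.42*(-2.27)^i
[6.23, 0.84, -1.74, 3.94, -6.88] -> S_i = Random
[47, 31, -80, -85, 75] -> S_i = Random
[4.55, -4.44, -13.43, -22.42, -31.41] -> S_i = 4.55 + -8.99*i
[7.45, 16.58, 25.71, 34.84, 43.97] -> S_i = 7.45 + 9.13*i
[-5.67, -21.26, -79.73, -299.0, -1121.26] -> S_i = -5.67*3.75^i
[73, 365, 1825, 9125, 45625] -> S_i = 73*5^i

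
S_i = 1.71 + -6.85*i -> [1.71, -5.14, -11.99, -18.84, -25.69]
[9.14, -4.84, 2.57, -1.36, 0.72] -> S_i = 9.14*(-0.53)^i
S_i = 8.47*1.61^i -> [8.47, 13.64, 21.96, 35.35, 56.91]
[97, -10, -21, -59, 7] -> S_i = Random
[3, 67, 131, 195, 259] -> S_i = 3 + 64*i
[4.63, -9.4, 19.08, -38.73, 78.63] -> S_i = 4.63*(-2.03)^i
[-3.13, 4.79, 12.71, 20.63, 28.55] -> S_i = -3.13 + 7.92*i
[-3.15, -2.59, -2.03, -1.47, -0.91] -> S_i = -3.15 + 0.56*i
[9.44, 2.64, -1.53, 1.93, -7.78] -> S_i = Random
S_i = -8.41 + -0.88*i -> [-8.41, -9.29, -10.17, -11.05, -11.93]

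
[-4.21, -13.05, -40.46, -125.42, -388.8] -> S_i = -4.21*3.10^i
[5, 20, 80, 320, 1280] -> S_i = 5*4^i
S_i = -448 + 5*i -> [-448, -443, -438, -433, -428]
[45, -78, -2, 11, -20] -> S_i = Random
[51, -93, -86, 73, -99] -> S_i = Random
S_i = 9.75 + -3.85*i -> [9.75, 5.9, 2.05, -1.8, -5.65]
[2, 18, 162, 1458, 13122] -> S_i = 2*9^i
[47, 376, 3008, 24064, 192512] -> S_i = 47*8^i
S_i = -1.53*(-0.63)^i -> [-1.53, 0.96, -0.61, 0.38, -0.24]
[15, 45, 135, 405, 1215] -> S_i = 15*3^i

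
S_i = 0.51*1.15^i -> [0.51, 0.59, 0.67, 0.78, 0.89]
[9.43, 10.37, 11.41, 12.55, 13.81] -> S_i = 9.43*1.10^i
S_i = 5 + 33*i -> [5, 38, 71, 104, 137]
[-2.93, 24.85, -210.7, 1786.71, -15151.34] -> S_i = -2.93*(-8.48)^i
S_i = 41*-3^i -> [41, -123, 369, -1107, 3321]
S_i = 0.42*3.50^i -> [0.42, 1.47, 5.14, 18.01, 63.03]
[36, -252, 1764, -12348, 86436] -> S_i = 36*-7^i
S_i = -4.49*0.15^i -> [-4.49, -0.67, -0.1, -0.02, -0.0]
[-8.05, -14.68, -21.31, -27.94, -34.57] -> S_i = -8.05 + -6.63*i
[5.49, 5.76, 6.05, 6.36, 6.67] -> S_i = 5.49*1.05^i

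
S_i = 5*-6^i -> [5, -30, 180, -1080, 6480]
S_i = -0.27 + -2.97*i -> [-0.27, -3.24, -6.21, -9.18, -12.15]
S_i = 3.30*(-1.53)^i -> [3.3, -5.05, 7.72, -11.82, 18.08]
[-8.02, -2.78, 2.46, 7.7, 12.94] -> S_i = -8.02 + 5.24*i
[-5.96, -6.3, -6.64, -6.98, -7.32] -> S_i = -5.96 + -0.34*i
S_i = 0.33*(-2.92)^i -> [0.33, -0.96, 2.81, -8.22, 23.99]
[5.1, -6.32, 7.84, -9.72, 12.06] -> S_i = 5.10*(-1.24)^i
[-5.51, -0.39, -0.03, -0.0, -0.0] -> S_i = -5.51*0.07^i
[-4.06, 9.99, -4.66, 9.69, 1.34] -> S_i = Random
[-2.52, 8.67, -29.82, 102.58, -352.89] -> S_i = -2.52*(-3.44)^i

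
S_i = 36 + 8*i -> [36, 44, 52, 60, 68]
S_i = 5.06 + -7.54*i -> [5.06, -2.48, -10.02, -17.56, -25.1]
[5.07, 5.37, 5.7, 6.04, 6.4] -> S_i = 5.07*1.06^i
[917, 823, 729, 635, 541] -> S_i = 917 + -94*i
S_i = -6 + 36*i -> [-6, 30, 66, 102, 138]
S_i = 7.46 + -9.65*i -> [7.46, -2.19, -11.84, -21.49, -31.14]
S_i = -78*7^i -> [-78, -546, -3822, -26754, -187278]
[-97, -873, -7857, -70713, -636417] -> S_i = -97*9^i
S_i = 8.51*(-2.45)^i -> [8.51, -20.85, 51.08, -125.15, 306.62]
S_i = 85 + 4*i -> [85, 89, 93, 97, 101]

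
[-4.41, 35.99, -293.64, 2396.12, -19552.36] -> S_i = -4.41*(-8.16)^i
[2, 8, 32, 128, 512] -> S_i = 2*4^i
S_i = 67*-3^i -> [67, -201, 603, -1809, 5427]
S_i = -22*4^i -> [-22, -88, -352, -1408, -5632]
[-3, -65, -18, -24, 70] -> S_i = Random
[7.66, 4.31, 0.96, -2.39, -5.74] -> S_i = 7.66 + -3.35*i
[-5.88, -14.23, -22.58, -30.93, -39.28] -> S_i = -5.88 + -8.35*i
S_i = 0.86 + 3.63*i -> [0.86, 4.49, 8.12, 11.75, 15.38]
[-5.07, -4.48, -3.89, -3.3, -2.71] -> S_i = -5.07 + 0.59*i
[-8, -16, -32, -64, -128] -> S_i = -8*2^i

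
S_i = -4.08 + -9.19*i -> [-4.08, -13.27, -22.46, -31.65, -40.84]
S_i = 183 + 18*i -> [183, 201, 219, 237, 255]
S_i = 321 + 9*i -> [321, 330, 339, 348, 357]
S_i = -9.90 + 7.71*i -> [-9.9, -2.19, 5.52, 13.23, 20.94]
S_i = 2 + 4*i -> [2, 6, 10, 14, 18]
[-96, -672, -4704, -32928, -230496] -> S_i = -96*7^i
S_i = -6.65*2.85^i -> [-6.65, -18.95, -54.01, -153.94, -438.73]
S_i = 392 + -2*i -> [392, 390, 388, 386, 384]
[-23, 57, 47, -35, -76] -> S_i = Random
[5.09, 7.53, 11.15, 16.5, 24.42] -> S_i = 5.09*1.48^i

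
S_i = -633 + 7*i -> [-633, -626, -619, -612, -605]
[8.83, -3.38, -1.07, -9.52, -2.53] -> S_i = Random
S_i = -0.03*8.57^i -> [-0.03, -0.26, -2.2, -18.88, -161.82]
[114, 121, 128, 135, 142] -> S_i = 114 + 7*i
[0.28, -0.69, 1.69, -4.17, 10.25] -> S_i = 0.28*(-2.46)^i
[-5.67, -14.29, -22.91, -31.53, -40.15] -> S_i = -5.67 + -8.62*i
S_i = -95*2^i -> [-95, -190, -380, -760, -1520]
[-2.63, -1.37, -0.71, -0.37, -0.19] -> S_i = -2.63*0.52^i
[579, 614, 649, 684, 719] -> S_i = 579 + 35*i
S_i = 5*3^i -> [5, 15, 45, 135, 405]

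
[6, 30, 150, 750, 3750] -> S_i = 6*5^i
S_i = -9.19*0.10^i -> [-9.19, -0.92, -0.09, -0.01, -0.0]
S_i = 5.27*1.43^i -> [5.27, 7.54, 10.78, 15.41, 22.04]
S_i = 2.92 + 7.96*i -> [2.92, 10.88, 18.84, 26.8, 34.76]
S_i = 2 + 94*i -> [2, 96, 190, 284, 378]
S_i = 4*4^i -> [4, 16, 64, 256, 1024]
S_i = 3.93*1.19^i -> [3.93, 4.68, 5.57, 6.62, 7.88]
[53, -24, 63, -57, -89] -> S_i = Random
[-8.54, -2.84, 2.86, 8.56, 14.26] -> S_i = -8.54 + 5.70*i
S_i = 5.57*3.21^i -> [5.57, 17.88, 57.39, 184.23, 591.39]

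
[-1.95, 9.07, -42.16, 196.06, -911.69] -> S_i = -1.95*(-4.65)^i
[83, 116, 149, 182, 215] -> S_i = 83 + 33*i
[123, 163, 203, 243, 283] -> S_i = 123 + 40*i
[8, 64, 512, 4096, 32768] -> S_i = 8*8^i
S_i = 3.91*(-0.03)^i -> [3.91, -0.12, 0.0, -0.0, 0.0]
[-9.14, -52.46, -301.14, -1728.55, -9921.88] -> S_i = -9.14*5.74^i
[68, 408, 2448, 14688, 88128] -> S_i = 68*6^i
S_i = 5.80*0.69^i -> [5.8, 4.0, 2.76, 1.91, 1.31]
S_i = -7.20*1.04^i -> [-7.2, -7.49, -7.79, -8.1, -8.42]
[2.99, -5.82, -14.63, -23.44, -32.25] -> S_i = 2.99 + -8.81*i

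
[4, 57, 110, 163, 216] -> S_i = 4 + 53*i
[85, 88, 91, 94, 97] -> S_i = 85 + 3*i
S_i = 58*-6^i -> [58, -348, 2088, -12528, 75168]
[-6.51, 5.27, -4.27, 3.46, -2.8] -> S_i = -6.51*(-0.81)^i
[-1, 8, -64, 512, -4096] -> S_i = -1*-8^i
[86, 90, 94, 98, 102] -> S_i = 86 + 4*i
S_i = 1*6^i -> [1, 6, 36, 216, 1296]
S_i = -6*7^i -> [-6, -42, -294, -2058, -14406]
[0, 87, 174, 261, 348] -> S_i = 0 + 87*i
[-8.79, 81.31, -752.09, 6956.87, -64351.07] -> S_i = -8.79*(-9.25)^i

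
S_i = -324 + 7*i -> [-324, -317, -310, -303, -296]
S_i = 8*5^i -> [8, 40, 200, 1000, 5000]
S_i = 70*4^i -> [70, 280, 1120, 4480, 17920]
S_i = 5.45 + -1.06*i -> [5.45, 4.39, 3.33, 2.27, 1.21]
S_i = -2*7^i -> [-2, -14, -98, -686, -4802]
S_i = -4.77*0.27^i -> [-4.77, -1.29, -0.35, -0.09, -0.03]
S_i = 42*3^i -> [42, 126, 378, 1134, 3402]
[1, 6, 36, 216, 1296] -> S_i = 1*6^i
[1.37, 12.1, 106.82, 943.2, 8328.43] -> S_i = 1.37*8.83^i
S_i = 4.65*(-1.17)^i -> [4.65, -5.44, 6.37, -7.45, 8.71]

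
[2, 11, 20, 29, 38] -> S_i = 2 + 9*i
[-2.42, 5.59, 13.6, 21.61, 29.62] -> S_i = -2.42 + 8.01*i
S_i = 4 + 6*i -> [4, 10, 16, 22, 28]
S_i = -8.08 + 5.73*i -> [-8.08, -2.35, 3.38, 9.11, 14.84]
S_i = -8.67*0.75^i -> [-8.67, -6.5, -4.88, -3.66, -2.74]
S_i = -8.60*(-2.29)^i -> [-8.6, 19.69, -45.1, 103.28, -236.51]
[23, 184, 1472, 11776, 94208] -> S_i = 23*8^i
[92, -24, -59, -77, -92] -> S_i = Random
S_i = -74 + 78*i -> [-74, 4, 82, 160, 238]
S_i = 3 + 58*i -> [3, 61, 119, 177, 235]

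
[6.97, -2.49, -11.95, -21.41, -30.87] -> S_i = 6.97 + -9.46*i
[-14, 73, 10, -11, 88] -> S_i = Random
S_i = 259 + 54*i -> [259, 313, 367, 421, 475]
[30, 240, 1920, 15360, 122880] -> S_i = 30*8^i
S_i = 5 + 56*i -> [5, 61, 117, 173, 229]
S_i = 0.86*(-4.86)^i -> [0.86, -4.18, 20.31, -98.72, 479.78]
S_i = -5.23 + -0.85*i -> [-5.23, -6.08, -6.93, -7.78, -8.63]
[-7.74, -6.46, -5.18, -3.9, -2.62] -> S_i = -7.74 + 1.28*i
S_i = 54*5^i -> [54, 270, 1350, 6750, 33750]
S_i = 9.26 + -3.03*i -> [9.26, 6.23, 3.2, 0.17, -2.86]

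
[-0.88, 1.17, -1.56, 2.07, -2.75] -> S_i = -0.88*(-1.33)^i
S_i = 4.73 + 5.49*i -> [4.73, 10.22, 15.71, 21.2, 26.69]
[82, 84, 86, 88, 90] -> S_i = 82 + 2*i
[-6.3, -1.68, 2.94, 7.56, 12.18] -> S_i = -6.30 + 4.62*i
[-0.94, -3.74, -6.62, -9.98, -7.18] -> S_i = Random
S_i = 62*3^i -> [62, 186, 558, 1674, 5022]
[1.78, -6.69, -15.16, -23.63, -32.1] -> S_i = 1.78 + -8.47*i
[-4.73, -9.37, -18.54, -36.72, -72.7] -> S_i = -4.73*1.98^i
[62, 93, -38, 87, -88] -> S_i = Random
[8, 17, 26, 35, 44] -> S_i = 8 + 9*i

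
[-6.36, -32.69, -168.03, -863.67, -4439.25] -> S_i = -6.36*5.14^i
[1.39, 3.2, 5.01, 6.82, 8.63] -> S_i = 1.39 + 1.81*i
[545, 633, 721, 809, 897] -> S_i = 545 + 88*i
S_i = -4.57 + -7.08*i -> [-4.57, -11.65, -18.73, -25.81, -32.89]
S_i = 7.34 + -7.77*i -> [7.34, -0.43, -8.2, -15.97, -23.74]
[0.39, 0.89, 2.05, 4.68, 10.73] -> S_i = 0.39*2.29^i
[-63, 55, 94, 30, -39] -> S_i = Random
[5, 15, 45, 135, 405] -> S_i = 5*3^i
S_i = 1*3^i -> [1, 3, 9, 27, 81]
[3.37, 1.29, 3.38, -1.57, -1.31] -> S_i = Random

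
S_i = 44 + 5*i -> [44, 49, 54, 59, 64]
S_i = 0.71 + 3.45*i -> [0.71, 4.16, 7.61, 11.06, 14.51]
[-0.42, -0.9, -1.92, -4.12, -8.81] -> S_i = -0.42*2.14^i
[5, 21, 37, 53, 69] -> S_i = 5 + 16*i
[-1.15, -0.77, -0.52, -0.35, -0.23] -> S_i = -1.15*0.67^i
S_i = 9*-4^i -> [9, -36, 144, -576, 2304]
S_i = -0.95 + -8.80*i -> [-0.95, -9.75, -18.55, -27.35, -36.15]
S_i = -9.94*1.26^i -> [-9.94, -12.52, -15.78, -19.88, -25.05]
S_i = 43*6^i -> [43, 258, 1548, 9288, 55728]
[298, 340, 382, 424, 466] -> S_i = 298 + 42*i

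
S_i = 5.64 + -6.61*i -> [5.64, -0.97, -7.58, -14.19, -20.8]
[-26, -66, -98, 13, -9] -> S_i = Random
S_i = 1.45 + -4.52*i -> [1.45, -3.07, -7.59, -12.11, -16.63]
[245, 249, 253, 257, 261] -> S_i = 245 + 4*i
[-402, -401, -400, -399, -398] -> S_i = -402 + 1*i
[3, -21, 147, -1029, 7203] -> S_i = 3*-7^i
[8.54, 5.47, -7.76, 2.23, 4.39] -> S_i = Random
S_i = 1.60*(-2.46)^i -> [1.6, -3.94, 9.68, -23.82, 58.59]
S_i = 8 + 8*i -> [8, 16, 24, 32, 40]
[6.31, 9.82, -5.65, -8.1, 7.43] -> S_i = Random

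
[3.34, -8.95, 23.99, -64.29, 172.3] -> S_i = 3.34*(-2.68)^i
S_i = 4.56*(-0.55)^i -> [4.56, -2.51, 1.38, -0.76, 0.42]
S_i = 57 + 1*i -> [57, 58, 59, 60, 61]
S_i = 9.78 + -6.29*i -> [9.78, 3.49, -2.8, -9.09, -15.38]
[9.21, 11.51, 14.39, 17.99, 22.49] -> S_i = 9.21*1.25^i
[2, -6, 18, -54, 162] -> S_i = 2*-3^i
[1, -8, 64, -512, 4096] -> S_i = 1*-8^i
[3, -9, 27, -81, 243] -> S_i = 3*-3^i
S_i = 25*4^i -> [25, 100, 400, 1600, 6400]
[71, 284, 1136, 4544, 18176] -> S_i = 71*4^i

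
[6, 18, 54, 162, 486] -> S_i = 6*3^i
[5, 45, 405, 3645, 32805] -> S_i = 5*9^i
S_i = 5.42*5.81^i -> [5.42, 31.49, 182.96, 1062.99, 6175.95]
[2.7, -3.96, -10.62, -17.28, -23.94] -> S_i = 2.70 + -6.66*i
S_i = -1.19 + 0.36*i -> [-1.19, -0.83, -0.47, -0.11, 0.25]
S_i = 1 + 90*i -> [1, 91, 181, 271, 361]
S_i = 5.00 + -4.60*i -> [5.0, 0.4, -4.2, -8.8, -13.4]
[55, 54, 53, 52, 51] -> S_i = 55 + -1*i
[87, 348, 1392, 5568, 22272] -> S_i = 87*4^i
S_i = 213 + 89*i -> [213, 302, 391, 480, 569]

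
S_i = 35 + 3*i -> [35, 38, 41, 44, 47]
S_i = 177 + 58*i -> [177, 235, 293, 351, 409]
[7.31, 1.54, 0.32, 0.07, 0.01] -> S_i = 7.31*0.21^i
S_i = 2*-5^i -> [2, -10, 50, -250, 1250]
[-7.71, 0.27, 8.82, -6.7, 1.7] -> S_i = Random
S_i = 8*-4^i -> [8, -32, 128, -512, 2048]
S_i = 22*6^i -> [22, 132, 792, 4752, 28512]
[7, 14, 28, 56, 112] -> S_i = 7*2^i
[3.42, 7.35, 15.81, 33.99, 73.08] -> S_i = 3.42*2.15^i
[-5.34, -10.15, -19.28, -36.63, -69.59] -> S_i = -5.34*1.90^i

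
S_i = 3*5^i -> [3, 15, 75, 375, 1875]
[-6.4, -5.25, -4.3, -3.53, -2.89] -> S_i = -6.40*0.82^i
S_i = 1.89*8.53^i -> [1.89, 16.12, 137.52, 1173.03, 10005.94]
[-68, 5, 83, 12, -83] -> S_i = Random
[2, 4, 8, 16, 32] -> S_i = 2*2^i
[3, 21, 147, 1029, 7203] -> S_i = 3*7^i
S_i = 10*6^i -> [10, 60, 360, 2160, 12960]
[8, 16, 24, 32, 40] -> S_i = 8 + 8*i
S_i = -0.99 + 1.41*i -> [-0.99, 0.42, 1.83, 3.24, 4.65]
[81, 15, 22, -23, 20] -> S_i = Random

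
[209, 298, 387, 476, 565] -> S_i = 209 + 89*i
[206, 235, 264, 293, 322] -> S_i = 206 + 29*i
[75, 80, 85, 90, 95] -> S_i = 75 + 5*i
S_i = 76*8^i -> [76, 608, 4864, 38912, 311296]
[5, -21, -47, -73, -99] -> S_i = 5 + -26*i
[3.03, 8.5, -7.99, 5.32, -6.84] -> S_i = Random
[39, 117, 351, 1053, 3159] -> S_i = 39*3^i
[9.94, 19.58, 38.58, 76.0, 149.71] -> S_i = 9.94*1.97^i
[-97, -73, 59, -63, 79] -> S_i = Random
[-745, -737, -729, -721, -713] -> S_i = -745 + 8*i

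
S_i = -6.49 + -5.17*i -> [-6.49, -11.66, -16.83, -22.0, -27.17]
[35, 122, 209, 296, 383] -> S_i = 35 + 87*i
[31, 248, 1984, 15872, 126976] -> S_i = 31*8^i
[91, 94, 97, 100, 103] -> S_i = 91 + 3*i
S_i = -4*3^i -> [-4, -12, -36, -108, -324]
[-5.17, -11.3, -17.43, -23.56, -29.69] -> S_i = -5.17 + -6.13*i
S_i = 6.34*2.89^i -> [6.34, 18.32, 52.95, 153.03, 442.26]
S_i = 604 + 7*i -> [604, 611, 618, 625, 632]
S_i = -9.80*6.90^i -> [-9.8, -67.62, -466.58, -3219.39, -22213.78]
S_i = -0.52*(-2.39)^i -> [-0.52, 1.24, -2.97, 7.1, -16.97]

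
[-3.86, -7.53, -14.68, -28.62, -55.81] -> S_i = -3.86*1.95^i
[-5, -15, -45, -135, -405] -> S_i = -5*3^i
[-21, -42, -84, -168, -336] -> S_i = -21*2^i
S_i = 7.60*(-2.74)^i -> [7.6, -20.82, 57.06, -156.34, 428.37]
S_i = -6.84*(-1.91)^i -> [-6.84, 13.06, -24.95, 47.66, -91.03]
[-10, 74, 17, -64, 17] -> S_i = Random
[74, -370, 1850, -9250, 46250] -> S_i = 74*-5^i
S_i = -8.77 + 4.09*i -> [-8.77, -4.68, -0.59, 3.5, 7.59]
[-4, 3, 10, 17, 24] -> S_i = -4 + 7*i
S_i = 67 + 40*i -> [67, 107, 147, 187, 227]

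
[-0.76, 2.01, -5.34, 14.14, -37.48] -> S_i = -0.76*(-2.65)^i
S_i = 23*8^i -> [23, 184, 1472, 11776, 94208]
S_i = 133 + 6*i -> [133, 139, 145, 151, 157]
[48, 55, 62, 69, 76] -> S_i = 48 + 7*i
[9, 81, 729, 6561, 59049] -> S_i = 9*9^i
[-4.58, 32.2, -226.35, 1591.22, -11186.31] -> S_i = -4.58*(-7.03)^i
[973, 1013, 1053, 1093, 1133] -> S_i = 973 + 40*i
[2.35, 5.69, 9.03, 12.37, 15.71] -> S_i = 2.35 + 3.34*i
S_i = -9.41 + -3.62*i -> [-9.41, -13.03, -16.65, -20.27, -23.89]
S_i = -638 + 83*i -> [-638, -555, -472, -389, -306]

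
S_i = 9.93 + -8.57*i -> [9.93, 1.36, -7.21, -15.78, -24.35]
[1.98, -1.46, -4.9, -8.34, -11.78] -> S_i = 1.98 + -3.44*i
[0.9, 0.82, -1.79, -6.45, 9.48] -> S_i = Random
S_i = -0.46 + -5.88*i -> [-0.46, -6.34, -12.22, -18.1, -23.98]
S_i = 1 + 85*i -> [1, 86, 171, 256, 341]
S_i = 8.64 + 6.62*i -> [8.64, 15.26, 21.88, 28.5, 35.12]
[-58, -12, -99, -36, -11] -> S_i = Random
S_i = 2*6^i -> [2, 12, 72, 432, 2592]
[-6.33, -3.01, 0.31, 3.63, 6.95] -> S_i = -6.33 + 3.32*i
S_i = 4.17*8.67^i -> [4.17, 36.15, 313.45, 2717.65, 23562.02]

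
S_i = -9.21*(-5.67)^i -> [-9.21, 52.22, -296.09, 1678.84, -9519.01]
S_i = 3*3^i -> [3, 9, 27, 81, 243]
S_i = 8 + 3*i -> [8, 11, 14, 17, 20]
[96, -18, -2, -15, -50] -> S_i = Random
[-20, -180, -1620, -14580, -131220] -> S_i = -20*9^i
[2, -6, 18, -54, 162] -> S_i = 2*-3^i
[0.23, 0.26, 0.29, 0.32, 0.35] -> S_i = 0.23 + 0.03*i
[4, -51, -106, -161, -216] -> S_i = 4 + -55*i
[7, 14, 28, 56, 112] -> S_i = 7*2^i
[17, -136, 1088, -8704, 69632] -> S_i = 17*-8^i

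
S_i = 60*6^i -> [60, 360, 2160, 12960, 77760]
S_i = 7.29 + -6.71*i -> [7.29, 0.58, -6.13, -12.84, -19.55]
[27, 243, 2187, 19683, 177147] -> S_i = 27*9^i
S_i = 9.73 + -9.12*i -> [9.73, 0.61, -8.51, -17.63, -26.75]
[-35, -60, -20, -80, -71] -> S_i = Random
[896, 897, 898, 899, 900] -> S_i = 896 + 1*i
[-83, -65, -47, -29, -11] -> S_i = -83 + 18*i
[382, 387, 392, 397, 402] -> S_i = 382 + 5*i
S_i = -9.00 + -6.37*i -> [-9.0, -15.37, -21.74, -28.11, -34.48]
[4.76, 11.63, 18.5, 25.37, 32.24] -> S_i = 4.76 + 6.87*i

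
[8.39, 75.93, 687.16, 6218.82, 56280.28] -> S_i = 8.39*9.05^i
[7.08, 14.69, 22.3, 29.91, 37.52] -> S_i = 7.08 + 7.61*i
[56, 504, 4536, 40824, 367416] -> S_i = 56*9^i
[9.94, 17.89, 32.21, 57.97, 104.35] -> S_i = 9.94*1.80^i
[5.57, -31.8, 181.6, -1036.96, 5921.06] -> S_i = 5.57*(-5.71)^i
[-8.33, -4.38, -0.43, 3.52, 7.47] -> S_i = -8.33 + 3.95*i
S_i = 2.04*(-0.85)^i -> [2.04, -1.73, 1.47, -1.25, 1.06]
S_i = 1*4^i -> [1, 4, 16, 64, 256]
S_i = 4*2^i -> [4, 8, 16, 32, 64]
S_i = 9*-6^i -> [9, -54, 324, -1944, 11664]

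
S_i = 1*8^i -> [1, 8, 64, 512, 4096]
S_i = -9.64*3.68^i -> [-9.64, -35.48, -130.55, -480.42, -1767.94]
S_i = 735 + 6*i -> [735, 741, 747, 753, 759]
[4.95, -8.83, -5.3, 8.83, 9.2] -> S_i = Random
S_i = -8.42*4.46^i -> [-8.42, -37.55, -167.49, -746.99, -3331.59]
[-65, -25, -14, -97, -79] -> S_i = Random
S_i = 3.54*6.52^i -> [3.54, 23.08, 150.49, 981.17, 6397.25]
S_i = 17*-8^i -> [17, -136, 1088, -8704, 69632]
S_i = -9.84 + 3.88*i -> [-9.84, -5.96, -2.08, 1.8, 5.68]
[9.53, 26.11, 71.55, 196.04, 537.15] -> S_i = 9.53*2.74^i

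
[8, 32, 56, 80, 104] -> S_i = 8 + 24*i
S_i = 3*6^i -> [3, 18, 108, 648, 3888]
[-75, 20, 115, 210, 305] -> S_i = -75 + 95*i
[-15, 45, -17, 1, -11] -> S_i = Random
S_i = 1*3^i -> [1, 3, 9, 27, 81]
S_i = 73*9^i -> [73, 657, 5913, 53217, 478953]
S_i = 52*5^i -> [52, 260, 1300, 6500, 32500]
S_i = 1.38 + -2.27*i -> [1.38, -0.89, -3.16, -5.43, -7.7]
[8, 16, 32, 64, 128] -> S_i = 8*2^i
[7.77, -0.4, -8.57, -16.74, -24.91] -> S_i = 7.77 + -8.17*i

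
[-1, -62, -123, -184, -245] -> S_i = -1 + -61*i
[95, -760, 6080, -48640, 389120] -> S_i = 95*-8^i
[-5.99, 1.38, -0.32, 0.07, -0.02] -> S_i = -5.99*(-0.23)^i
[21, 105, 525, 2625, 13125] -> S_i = 21*5^i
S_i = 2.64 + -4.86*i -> [2.64, -2.22, -7.08, -11.94, -16.8]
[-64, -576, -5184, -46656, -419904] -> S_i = -64*9^i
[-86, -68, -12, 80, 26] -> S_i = Random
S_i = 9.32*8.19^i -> [9.32, 76.33, 625.15, 5119.97, 41932.57]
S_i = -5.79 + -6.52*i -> [-5.79, -12.31, -18.83, -25.35, -31.87]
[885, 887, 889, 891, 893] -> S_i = 885 + 2*i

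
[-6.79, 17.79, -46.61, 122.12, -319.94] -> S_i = -6.79*(-2.62)^i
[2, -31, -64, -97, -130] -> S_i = 2 + -33*i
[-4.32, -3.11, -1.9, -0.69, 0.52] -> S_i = -4.32 + 1.21*i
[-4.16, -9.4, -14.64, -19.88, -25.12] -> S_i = -4.16 + -5.24*i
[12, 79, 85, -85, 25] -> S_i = Random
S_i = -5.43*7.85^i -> [-5.43, -42.63, -334.61, -2626.69, -20619.52]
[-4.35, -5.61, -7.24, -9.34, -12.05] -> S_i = -4.35*1.29^i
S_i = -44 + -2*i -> [-44, -46, -48, -50, -52]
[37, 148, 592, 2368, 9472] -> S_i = 37*4^i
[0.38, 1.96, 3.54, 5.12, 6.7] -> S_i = 0.38 + 1.58*i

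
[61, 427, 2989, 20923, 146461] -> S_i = 61*7^i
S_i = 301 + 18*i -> [301, 319, 337, 355, 373]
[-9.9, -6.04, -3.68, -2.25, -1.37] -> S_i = -9.90*0.61^i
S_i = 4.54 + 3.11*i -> [4.54, 7.65, 10.76, 13.87, 16.98]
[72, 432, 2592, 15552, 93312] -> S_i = 72*6^i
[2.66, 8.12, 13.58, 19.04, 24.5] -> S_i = 2.66 + 5.46*i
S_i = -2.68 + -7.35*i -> [-2.68, -10.03, -17.38, -24.73, -32.08]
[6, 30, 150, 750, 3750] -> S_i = 6*5^i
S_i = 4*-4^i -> [4, -16, 64, -256, 1024]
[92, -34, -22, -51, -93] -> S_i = Random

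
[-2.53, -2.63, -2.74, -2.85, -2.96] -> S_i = -2.53*1.04^i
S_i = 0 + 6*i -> [0, 6, 12, 18, 24]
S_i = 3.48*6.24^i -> [3.48, 21.72, 135.5, 845.54, 5276.16]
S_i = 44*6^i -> [44, 264, 1584, 9504, 57024]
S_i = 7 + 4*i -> [7, 11, 15, 19, 23]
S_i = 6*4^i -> [6, 24, 96, 384, 1536]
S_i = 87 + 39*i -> [87, 126, 165, 204, 243]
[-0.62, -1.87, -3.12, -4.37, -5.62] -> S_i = -0.62 + -1.25*i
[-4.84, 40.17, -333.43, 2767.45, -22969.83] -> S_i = -4.84*(-8.30)^i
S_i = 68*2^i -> [68, 136, 272, 544, 1088]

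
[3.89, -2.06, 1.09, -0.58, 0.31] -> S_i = 3.89*(-0.53)^i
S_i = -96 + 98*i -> [-96, 2, 100, 198, 296]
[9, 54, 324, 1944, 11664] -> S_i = 9*6^i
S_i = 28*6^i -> [28, 168, 1008, 6048, 36288]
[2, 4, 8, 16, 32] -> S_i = 2*2^i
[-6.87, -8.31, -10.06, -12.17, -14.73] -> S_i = -6.87*1.21^i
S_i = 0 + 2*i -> [0, 2, 4, 6, 8]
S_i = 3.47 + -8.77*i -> [3.47, -5.3, -14.07, -22.84, -31.61]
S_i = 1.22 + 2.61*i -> [1.22, 3.83, 6.44, 9.05, 11.66]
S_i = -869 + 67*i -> [-869, -802, -735, -668, -601]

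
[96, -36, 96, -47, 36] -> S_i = Random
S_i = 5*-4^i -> [5, -20, 80, -320, 1280]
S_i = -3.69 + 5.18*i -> [-3.69, 1.49, 6.67, 11.85, 17.03]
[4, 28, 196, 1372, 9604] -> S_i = 4*7^i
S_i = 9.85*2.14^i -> [9.85, 21.08, 45.11, 96.53, 206.58]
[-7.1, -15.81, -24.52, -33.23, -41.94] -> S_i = -7.10 + -8.71*i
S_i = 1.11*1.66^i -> [1.11, 1.84, 3.06, 5.08, 8.43]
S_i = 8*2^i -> [8, 16, 32, 64, 128]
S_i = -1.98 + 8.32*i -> [-1.98, 6.34, 14.66, 22.98, 31.3]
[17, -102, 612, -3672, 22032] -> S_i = 17*-6^i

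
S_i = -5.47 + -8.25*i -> [-5.47, -13.72, -21.97, -30.22, -38.47]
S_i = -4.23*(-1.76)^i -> [-4.23, 7.44, -13.1, 23.06, -40.59]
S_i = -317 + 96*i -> [-317, -221, -125, -29, 67]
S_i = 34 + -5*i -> [34, 29, 24, 19, 14]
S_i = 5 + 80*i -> [5, 85, 165, 245, 325]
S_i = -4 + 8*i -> [-4, 4, 12, 20, 28]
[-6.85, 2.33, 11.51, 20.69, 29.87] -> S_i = -6.85 + 9.18*i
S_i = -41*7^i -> [-41, -287, -2009, -14063, -98441]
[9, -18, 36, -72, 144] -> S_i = 9*-2^i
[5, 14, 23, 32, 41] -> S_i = 5 + 9*i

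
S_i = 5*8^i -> [5, 40, 320, 2560, 20480]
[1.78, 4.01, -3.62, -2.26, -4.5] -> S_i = Random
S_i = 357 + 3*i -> [357, 360, 363, 366, 369]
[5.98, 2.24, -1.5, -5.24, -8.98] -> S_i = 5.98 + -3.74*i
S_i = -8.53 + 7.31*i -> [-8.53, -1.22, 6.09, 13.4, 20.71]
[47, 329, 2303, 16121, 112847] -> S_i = 47*7^i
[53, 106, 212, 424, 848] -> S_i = 53*2^i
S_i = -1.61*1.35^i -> [-1.61, -2.17, -2.93, -3.96, -5.35]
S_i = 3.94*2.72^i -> [3.94, 10.72, 29.15, 79.29, 215.66]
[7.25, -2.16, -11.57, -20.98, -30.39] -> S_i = 7.25 + -9.41*i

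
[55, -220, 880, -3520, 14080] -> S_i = 55*-4^i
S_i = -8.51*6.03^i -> [-8.51, -51.32, -309.43, -1865.87, -11251.2]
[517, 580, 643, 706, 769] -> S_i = 517 + 63*i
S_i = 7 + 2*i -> [7, 9, 11, 13, 15]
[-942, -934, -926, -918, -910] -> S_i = -942 + 8*i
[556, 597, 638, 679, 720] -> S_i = 556 + 41*i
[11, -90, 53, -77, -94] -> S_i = Random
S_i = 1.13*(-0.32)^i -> [1.13, -0.36, 0.12, -0.04, 0.01]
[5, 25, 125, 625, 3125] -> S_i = 5*5^i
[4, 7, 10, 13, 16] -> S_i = 4 + 3*i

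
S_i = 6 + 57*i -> [6, 63, 120, 177, 234]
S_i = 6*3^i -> [6, 18, 54, 162, 486]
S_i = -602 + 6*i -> [-602, -596, -590, -584, -578]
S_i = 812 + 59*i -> [812, 871, 930, 989, 1048]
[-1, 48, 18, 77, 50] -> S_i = Random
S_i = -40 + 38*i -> [-40, -2, 36, 74, 112]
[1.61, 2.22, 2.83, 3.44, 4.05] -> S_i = 1.61 + 0.61*i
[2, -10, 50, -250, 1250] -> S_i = 2*-5^i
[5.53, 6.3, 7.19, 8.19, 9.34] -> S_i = 5.53*1.14^i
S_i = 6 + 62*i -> [6, 68, 130, 192, 254]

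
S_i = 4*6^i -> [4, 24, 144, 864, 5184]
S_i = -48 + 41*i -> [-48, -7, 34, 75, 116]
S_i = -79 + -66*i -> [-79, -145, -211, -277, -343]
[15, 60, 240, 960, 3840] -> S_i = 15*4^i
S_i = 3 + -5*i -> [3, -2, -7, -12, -17]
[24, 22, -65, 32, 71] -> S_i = Random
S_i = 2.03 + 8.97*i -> [2.03, 11.0, 19.97, 28.94, 37.91]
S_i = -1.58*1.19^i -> [-1.58, -1.88, -2.24, -2.66, -3.17]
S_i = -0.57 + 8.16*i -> [-0.57, 7.59, 15.75, 23.91, 32.07]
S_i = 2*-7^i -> [2, -14, 98, -686, 4802]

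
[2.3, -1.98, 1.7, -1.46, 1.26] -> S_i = 2.30*(-0.86)^i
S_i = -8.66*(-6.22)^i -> [-8.66, 53.87, -335.04, 2083.96, -12962.22]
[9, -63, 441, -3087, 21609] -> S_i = 9*-7^i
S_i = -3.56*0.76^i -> [-3.56, -2.71, -2.06, -1.56, -1.19]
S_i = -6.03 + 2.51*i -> [-6.03, -3.52, -1.01, 1.5, 4.01]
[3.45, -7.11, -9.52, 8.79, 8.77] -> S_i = Random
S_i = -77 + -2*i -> [-77, -79, -81, -83, -85]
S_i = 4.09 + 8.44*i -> [4.09, 12.53, 20.97, 29.41, 37.85]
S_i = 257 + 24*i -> [257, 281, 305, 329, 353]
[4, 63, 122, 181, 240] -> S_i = 4 + 59*i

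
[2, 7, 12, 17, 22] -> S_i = 2 + 5*i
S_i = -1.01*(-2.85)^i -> [-1.01, 2.88, -8.2, 23.38, -66.63]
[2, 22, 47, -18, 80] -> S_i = Random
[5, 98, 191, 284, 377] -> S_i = 5 + 93*i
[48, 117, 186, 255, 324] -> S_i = 48 + 69*i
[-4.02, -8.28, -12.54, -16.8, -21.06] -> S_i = -4.02 + -4.26*i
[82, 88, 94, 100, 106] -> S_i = 82 + 6*i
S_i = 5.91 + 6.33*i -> [5.91, 12.24, 18.57, 24.9, 31.23]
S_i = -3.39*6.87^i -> [-3.39, -23.29, -160.0, -1099.18, -7551.39]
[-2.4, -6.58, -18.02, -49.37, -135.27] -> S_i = -2.40*2.74^i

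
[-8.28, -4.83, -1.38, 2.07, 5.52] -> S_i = -8.28 + 3.45*i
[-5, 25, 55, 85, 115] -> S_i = -5 + 30*i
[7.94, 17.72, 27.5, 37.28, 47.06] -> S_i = 7.94 + 9.78*i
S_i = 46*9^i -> [46, 414, 3726, 33534, 301806]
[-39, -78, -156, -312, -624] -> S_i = -39*2^i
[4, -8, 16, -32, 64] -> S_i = 4*-2^i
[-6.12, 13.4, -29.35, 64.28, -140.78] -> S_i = -6.12*(-2.19)^i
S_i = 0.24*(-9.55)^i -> [0.24, -2.29, 21.89, -209.04, 1996.3]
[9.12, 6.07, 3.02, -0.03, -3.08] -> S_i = 9.12 + -3.05*i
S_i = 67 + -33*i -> [67, 34, 1, -32, -65]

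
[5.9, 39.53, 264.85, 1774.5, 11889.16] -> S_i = 5.90*6.70^i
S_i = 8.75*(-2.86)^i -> [8.75, -25.02, 71.57, -204.69, 585.43]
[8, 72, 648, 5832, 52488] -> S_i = 8*9^i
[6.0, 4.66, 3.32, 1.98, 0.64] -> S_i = 6.00 + -1.34*i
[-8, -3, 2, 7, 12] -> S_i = -8 + 5*i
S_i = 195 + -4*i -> [195, 191, 187, 183, 179]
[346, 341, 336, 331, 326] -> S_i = 346 + -5*i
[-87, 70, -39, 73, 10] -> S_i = Random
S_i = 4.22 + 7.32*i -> [4.22, 11.54, 18.86, 26.18, 33.5]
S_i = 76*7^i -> [76, 532, 3724, 26068, 182476]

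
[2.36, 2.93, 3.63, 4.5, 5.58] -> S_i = 2.36*1.24^i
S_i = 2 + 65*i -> [2, 67, 132, 197, 262]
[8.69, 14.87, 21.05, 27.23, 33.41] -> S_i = 8.69 + 6.18*i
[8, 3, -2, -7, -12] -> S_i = 8 + -5*i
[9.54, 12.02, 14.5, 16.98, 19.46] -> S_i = 9.54 + 2.48*i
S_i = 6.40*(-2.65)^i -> [6.4, -16.96, 44.94, -119.1, 315.62]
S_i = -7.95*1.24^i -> [-7.95, -9.86, -12.22, -15.16, -18.8]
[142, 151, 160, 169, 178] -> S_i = 142 + 9*i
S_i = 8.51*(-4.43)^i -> [8.51, -37.7, 167.01, -739.84, 3277.51]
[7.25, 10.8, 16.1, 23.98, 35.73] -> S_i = 7.25*1.49^i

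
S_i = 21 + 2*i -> [21, 23, 25, 27, 29]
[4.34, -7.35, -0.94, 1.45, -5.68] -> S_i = Random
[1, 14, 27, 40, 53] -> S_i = 1 + 13*i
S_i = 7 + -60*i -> [7, -53, -113, -173, -233]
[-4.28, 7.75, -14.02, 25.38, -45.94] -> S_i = -4.28*(-1.81)^i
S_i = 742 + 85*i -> [742, 827, 912, 997, 1082]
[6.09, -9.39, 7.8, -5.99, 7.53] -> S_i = Random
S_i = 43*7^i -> [43, 301, 2107, 14749, 103243]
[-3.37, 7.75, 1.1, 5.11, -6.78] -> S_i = Random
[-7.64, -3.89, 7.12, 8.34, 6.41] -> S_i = Random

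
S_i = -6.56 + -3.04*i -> [-6.56, -9.6, -12.64, -15.68, -18.72]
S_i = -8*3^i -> [-8, -24, -72, -216, -648]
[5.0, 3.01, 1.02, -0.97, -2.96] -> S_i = 5.00 + -1.99*i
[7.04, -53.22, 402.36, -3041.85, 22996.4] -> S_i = 7.04*(-7.56)^i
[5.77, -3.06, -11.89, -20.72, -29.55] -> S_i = 5.77 + -8.83*i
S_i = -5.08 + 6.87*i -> [-5.08, 1.79, 8.66, 15.53, 22.4]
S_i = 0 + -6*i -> [0, -6, -12, -18, -24]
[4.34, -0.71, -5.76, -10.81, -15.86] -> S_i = 4.34 + -5.05*i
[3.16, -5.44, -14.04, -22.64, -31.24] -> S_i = 3.16 + -8.60*i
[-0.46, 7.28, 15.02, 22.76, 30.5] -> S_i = -0.46 + 7.74*i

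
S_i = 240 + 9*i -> [240, 249, 258, 267, 276]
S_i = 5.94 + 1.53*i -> [5.94, 7.47, 9.0, 10.53, 12.06]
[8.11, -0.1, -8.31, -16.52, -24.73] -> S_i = 8.11 + -8.21*i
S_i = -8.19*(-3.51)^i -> [-8.19, 28.75, -100.9, 354.16, -1243.12]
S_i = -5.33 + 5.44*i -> [-5.33, 0.11, 5.55, 10.99, 16.43]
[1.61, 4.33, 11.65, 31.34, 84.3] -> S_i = 1.61*2.69^i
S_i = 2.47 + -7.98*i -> [2.47, -5.51, -13.49, -21.47, -29.45]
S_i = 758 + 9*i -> [758, 767, 776, 785, 794]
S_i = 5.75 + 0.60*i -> [5.75, 6.35, 6.95, 7.55, 8.15]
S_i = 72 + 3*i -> [72, 75, 78, 81, 84]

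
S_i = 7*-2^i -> [7, -14, 28, -56, 112]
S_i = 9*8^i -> [9, 72, 576, 4608, 36864]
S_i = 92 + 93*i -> [92, 185, 278, 371, 464]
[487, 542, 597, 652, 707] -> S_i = 487 + 55*i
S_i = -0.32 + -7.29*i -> [-0.32, -7.61, -14.9, -22.19, -29.48]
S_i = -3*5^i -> [-3, -15, -75, -375, -1875]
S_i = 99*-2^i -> [99, -198, 396, -792, 1584]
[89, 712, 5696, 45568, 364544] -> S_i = 89*8^i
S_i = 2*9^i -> [2, 18, 162, 1458, 13122]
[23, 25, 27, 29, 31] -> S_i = 23 + 2*i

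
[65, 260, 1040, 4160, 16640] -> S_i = 65*4^i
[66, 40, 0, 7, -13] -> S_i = Random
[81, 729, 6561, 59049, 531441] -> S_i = 81*9^i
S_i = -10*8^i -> [-10, -80, -640, -5120, -40960]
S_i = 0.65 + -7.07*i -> [0.65, -6.42, -13.49, -20.56, -27.63]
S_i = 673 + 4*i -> [673, 677, 681, 685, 689]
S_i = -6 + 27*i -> [-6, 21, 48, 75, 102]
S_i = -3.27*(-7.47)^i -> [-3.27, 24.43, -182.47, 1363.04, -10181.93]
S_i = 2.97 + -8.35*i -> [2.97, -5.38, -13.73, -22.08, -30.43]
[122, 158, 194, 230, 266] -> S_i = 122 + 36*i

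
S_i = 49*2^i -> [49, 98, 196, 392, 784]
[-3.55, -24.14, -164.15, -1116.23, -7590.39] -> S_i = -3.55*6.80^i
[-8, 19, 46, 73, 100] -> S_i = -8 + 27*i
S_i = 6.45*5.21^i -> [6.45, 33.6, 175.08, 912.16, 4752.37]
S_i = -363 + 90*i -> [-363, -273, -183, -93, -3]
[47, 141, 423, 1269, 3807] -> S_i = 47*3^i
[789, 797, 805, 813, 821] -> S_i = 789 + 8*i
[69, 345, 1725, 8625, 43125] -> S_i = 69*5^i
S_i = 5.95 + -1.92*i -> [5.95, 4.03, 2.11, 0.19, -1.73]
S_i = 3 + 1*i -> [3, 4, 5, 6, 7]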